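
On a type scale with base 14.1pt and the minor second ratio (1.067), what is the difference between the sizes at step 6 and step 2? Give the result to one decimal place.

Step 2: 14.1 × 1.067² = 16.053pt
Step 6: 14.1 × 1.067⁶ = 20.807pt
Difference: 20.807 − 16.053 = 4.754pt

4.8pt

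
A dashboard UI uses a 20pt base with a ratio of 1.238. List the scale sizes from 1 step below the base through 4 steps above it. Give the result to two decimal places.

16.16pt, 20.00pt, 24.76pt, 30.65pt, 37.95pt, 46.98pt

Step -1: 20.0 ÷ 1.238 = 16.16
Step 0: 20pt
Step 1: 20.0 × 1.238 = 24.76
Step 2: 20.0 × 1.238² = 30.65
Step 3: 20.0 × 1.238³ = 37.95
Step 4: 20.0 × 1.238⁴ = 46.98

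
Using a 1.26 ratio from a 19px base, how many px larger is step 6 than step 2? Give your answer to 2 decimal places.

Step 2: 19.0 × 1.26² = 30.1644px
Step 6: 19.0 × 1.26⁶ = 76.0286px
Difference: 76.0286 − 30.1644 = 45.8642px

45.86px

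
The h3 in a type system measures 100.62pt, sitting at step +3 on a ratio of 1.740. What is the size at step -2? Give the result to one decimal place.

The gap is -2 − (3) = -5 steps, so the factor is 1.740^-5.
100.62 ÷ 1.740⁵ = 100.62 ÷ 15.94947 ≈ 6.309

6.3pt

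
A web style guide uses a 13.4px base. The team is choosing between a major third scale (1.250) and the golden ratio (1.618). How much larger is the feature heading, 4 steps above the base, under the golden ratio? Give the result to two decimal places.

Major third: 13.4 × 1.250⁴ = 32.7148px
Golden ratio: 13.4 × 1.618⁴ = 91.8372px
Difference: 91.8372 − 32.7148 = 59.1224px

59.12px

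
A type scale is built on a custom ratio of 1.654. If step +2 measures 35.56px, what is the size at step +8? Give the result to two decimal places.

728.07px

The gap is 8 − (2) = 6 steps, so the factor is 1.654^6.
35.56 × 1.654⁶ = 35.56 × 20.47449 ≈ 728.073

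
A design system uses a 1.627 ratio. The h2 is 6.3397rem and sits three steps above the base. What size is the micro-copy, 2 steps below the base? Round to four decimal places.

0.5561rem

Moving from step +3 to step -2 is 5 steps down, so divide by r⁵.
6.3397 ÷ 1.627⁵ = 6.3397 ÷ 11.40086 ≈ 0.5561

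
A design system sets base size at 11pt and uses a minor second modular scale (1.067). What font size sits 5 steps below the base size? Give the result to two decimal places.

Every step multiplies by the scale ratio.
11.0 ÷ 1.067⁵ = 11.0 ÷ 1.38300 ≈ 7.95

7.95pt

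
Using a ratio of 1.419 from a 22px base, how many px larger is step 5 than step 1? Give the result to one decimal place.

Step 1: 22.0 × 1.419 = 31.218px
Step 5: 22.0 × 1.419⁵ = 126.571px
Difference: 126.571 − 31.218 = 95.353px

95.4px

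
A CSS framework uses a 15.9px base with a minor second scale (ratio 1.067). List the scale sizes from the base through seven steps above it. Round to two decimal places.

Step 0: 15.9px
Step 1: 15.9 × 1.067 = 16.97
Step 2: 15.9 × 1.067² = 18.10
Step 3: 15.9 × 1.067³ = 19.31
Step 4: 15.9 × 1.067⁴ = 20.61
Step 5: 15.9 × 1.067⁵ = 21.99
Step 6: 15.9 × 1.067⁶ = 23.46
Step 7: 15.9 × 1.067⁷ = 25.04

15.90px, 16.97px, 18.10px, 19.31px, 20.61px, 21.99px, 23.46px, 25.04px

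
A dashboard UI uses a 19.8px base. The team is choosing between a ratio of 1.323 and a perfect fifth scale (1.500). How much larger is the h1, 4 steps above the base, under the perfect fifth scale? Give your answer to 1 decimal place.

39.6px

At 1.323: 19.8 × 1.323⁴ = 60.660px
Perfect fifth: 19.8 × 1.500⁴ = 100.237px
Difference: 100.237 − 60.660 = 39.577px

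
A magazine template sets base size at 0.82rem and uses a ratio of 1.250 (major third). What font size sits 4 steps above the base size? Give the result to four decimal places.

A modular type scale is a geometric sequence: sizeₙ = base × rⁿ.
0.82 × 1.250⁴ = 0.82 × 2.44141 ≈ 2.0020

2.0020rem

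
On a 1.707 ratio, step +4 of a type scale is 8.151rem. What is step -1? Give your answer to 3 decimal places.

The gap is -1 − (4) = -5 steps, so the factor is 1.707^-5.
8.151 ÷ 1.707⁵ = 8.151 ÷ 14.49331 ≈ 0.562

0.562rem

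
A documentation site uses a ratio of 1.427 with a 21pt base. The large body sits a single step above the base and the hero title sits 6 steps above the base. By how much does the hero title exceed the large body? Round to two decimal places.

147.36pt

Step 1: 21.0 × 1.427 = 29.9670pt
Step 6: 21.0 × 1.427⁶ = 177.3222pt
Difference: 177.3222 − 29.9670 = 147.3552pt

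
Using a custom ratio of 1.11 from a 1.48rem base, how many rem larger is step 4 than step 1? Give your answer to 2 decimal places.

Step 1: 1.48 × 1.11 = 1.6428rem
Step 4: 1.48 × 1.11⁴ = 2.2467rem
Difference: 2.2467 − 1.6428 = 0.6039rem

0.60rem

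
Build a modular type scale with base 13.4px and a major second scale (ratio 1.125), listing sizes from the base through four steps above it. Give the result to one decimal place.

Step 0: 13.4px
Step 1: 13.4 × 1.125 = 15.1
Step 2: 13.4 × 1.125² = 17.0
Step 3: 13.4 × 1.125³ = 19.1
Step 4: 13.4 × 1.125⁴ = 21.5

13.4px, 15.1px, 17.0px, 19.1px, 21.5px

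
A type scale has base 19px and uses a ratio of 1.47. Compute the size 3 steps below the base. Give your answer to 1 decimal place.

6.0px

Each step on a modular scale multiplies by the ratio, so the size n steps from the base is base × ratioⁿ.
19.0 ÷ 1.47³ = 19.0 ÷ 3.17652 ≈ 5.98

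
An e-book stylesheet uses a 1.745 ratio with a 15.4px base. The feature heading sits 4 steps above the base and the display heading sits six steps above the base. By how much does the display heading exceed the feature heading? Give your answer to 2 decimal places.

292.01px

Step 4: 15.4 × 1.745⁴ = 142.7915px
Step 6: 15.4 × 1.745⁶ = 434.8038px
Difference: 434.8038 − 142.7915 = 292.0123px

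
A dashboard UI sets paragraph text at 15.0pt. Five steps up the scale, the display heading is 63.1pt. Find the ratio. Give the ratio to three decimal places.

The ratio satisfies 15.0 × r⁵ = 63.1, so r = (63.1 / 15.0)^(1/5).
r = 4.2067^(1/5) ≈ 1.3329

1.333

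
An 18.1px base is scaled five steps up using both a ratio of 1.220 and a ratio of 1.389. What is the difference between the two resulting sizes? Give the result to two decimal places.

At 1.220: 18.1 × 1.220⁵ = 48.9190px
At 1.389: 18.1 × 1.389⁵ = 93.5815px
Difference: 93.5815 − 48.9190 = 44.6625px

44.66px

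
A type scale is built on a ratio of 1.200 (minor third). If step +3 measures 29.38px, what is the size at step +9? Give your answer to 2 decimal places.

87.73px

29.38 × 1.200⁶ = 29.38 × 2.98598 ≈ 87.728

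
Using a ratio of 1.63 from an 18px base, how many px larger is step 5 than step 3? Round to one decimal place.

Step 3: 18.0 × 1.63³ = 77.953px
Step 5: 18.0 × 1.63⁵ = 207.115px
Difference: 207.115 − 77.953 = 129.162px

129.2px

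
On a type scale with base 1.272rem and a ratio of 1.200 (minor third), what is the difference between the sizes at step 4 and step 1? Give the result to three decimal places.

1.111rem

Step 1: 1.272 × 1.200 = 1.52640rem
Step 4: 1.272 × 1.200⁴ = 2.63762rem
Difference: 2.63762 − 1.52640 = 1.11122rem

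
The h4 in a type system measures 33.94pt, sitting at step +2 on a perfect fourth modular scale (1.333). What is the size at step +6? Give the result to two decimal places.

107.16pt

Moving from step +2 to step +6 is 4 steps up, so multiply by r⁴.
33.94 × 1.333⁴ = 33.94 × 3.15733 ≈ 107.160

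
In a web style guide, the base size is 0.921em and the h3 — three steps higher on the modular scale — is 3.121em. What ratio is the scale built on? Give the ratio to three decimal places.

1.502

The ratio satisfies 0.921 × r³ = 3.121, so r = (3.121 / 0.921)^(1/3).
r = 3.3887^(1/3) ≈ 1.5020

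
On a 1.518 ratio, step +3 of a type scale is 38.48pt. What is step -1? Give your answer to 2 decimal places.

7.25pt

38.48 ÷ 1.518⁴ = 38.48 ÷ 5.30991 ≈ 7.247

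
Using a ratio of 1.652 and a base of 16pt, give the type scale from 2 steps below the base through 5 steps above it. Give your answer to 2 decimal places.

5.86pt, 9.69pt, 16.00pt, 26.43pt, 43.67pt, 72.14pt, 119.17pt, 196.87pt

Step -2: 16.0 ÷ 1.652² = 5.86
Step -1: 16.0 ÷ 1.652 = 9.69
Step 0: 16pt
Step 1: 16.0 × 1.652 = 26.43
Step 2: 16.0 × 1.652² = 43.67
Step 3: 16.0 × 1.652³ = 72.14
Step 4: 16.0 × 1.652⁴ = 119.17
Step 5: 16.0 × 1.652⁵ = 196.87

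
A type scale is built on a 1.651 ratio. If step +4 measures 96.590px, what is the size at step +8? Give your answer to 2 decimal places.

The gap is 8 − (4) = 4 steps, so the factor is 1.651^4.
96.590 × 1.651⁴ = 96.590 × 7.42999 ≈ 717.663

717.66px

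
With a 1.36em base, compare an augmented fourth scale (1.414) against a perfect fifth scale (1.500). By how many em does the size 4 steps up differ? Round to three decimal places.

Augmented fourth: 1.36 × 1.414⁴ = 5.43671em
Perfect fifth: 1.36 × 1.500⁴ = 6.88500em
Difference: 6.88500 − 5.43671 = 1.44829em

1.448em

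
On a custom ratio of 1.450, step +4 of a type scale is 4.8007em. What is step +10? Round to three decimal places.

Moving from step +4 to step +10 is 6 steps up, so multiply by r⁶.
4.8007 × 1.450⁶ = 4.8007 × 9.29411 ≈ 44.618

44.618em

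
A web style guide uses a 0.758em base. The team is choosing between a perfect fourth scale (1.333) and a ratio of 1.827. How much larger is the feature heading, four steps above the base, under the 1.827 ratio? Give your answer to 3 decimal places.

6.052em

Perfect fourth: 0.758 × 1.333⁴ = 2.39326em
At 1.827: 0.758 × 1.827⁴ = 8.44546em
Difference: 8.44546 − 2.39326 = 6.05220em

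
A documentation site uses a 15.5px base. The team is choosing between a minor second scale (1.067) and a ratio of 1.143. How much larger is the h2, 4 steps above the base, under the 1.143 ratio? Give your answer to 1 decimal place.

6.4px

Minor second: 15.5 × 1.067⁴ = 20.090px
At 1.143: 15.5 × 1.143⁴ = 26.456px
Difference: 26.456 − 20.090 = 6.366px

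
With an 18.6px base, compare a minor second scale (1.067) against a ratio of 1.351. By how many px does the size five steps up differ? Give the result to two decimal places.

57.99px

Minor second: 18.6 × 1.067⁵ = 25.7238px
At 1.351: 18.6 × 1.351⁵ = 83.7124px
Difference: 83.7124 − 25.7238 = 57.9886px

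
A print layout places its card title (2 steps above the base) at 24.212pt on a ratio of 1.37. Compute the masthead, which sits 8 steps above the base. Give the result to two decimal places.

24.212 × 1.37⁶ = 24.212 × 6.61186 ≈ 160.086

160.09pt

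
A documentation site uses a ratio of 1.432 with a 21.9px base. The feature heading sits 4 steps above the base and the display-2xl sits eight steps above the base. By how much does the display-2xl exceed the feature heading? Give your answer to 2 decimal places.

295.16px

Step 4: 21.9 × 1.432⁴ = 92.0908px
Step 8: 21.9 × 1.432⁸ = 387.2472px
Difference: 387.2472 − 92.0908 = 295.1564px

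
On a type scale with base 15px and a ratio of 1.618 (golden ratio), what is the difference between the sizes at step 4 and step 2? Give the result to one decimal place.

63.5px

Step 2: 15.0 × 1.618² = 39.269px
Step 4: 15.0 × 1.618⁴ = 102.803px
Difference: 102.803 − 39.269 = 63.534px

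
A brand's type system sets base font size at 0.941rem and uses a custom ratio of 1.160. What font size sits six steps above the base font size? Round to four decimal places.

2.2926rem

0.941 × 1.160⁶ = 0.941 × 2.43640 ≈ 2.2926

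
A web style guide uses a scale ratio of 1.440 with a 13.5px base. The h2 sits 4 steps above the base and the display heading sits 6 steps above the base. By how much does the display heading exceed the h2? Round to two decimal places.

Step 4: 13.5 × 1.440⁴ = 58.0475px
Step 6: 13.5 × 1.440⁶ = 120.3674px
Difference: 120.3674 − 58.0475 = 62.3199px

62.32px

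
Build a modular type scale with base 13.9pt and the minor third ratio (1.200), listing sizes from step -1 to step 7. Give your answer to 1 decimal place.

11.6pt, 13.9pt, 16.7pt, 20.0pt, 24.0pt, 28.8pt, 34.6pt, 41.5pt, 49.8pt

Step -1: 13.9 ÷ 1.200 = 11.6
Step 0: 13.9pt
Step 1: 13.9 × 1.200 = 16.7
Step 2: 13.9 × 1.200² = 20.0
Step 3: 13.9 × 1.200³ = 24.0
Step 4: 13.9 × 1.200⁴ = 28.8
Step 5: 13.9 × 1.200⁵ = 34.6
Step 6: 13.9 × 1.200⁶ = 41.5
Step 7: 13.9 × 1.200⁷ = 49.8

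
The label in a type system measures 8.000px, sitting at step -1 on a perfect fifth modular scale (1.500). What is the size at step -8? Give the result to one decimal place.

0.5px

8.000 ÷ 1.500⁷ = 8.000 ÷ 17.08594 ≈ 0.468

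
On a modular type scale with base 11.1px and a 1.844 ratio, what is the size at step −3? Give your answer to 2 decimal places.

1.77px

Every step multiplies by the scale ratio.
11.1 ÷ 1.844³ = 11.1 ÷ 6.27022 ≈ 1.77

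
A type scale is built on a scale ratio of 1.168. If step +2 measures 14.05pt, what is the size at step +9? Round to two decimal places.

14.05 × 1.168⁷ = 14.05 × 2.96551 ≈ 41.665

41.67pt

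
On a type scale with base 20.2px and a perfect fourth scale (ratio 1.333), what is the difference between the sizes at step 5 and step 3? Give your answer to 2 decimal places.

37.17px

Step 3: 20.2 × 1.333³ = 47.8456px
Step 5: 20.2 × 1.333⁵ = 85.0163px
Difference: 85.0163 − 47.8456 = 37.1707px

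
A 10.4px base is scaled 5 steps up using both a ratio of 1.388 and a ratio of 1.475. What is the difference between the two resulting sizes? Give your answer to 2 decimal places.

At 1.388: 10.4 × 1.388⁵ = 53.5773px
At 1.475: 10.4 × 1.475⁵ = 72.6095px
Difference: 72.6095 − 53.5773 = 19.0322px

19.03px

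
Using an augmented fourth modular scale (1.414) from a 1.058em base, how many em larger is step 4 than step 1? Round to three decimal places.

2.733em

Step 1: 1.058 × 1.414 = 1.49601em
Step 4: 1.058 × 1.414⁴ = 4.22944em
Difference: 4.22944 − 1.49601 = 2.73343em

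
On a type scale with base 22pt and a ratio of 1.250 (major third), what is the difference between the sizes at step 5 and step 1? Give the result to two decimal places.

39.64pt

Step 1: 22.0 × 1.250 = 27.5000pt
Step 5: 22.0 × 1.250⁵ = 67.1387pt
Difference: 67.1387 − 27.5000 = 39.6387pt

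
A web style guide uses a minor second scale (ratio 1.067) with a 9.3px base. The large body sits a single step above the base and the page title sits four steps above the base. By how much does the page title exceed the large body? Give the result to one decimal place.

Step 1: 9.3 × 1.067 = 9.923px
Step 4: 9.3 × 1.067⁴ = 12.054px
Difference: 12.054 − 9.923 = 2.131px

2.1px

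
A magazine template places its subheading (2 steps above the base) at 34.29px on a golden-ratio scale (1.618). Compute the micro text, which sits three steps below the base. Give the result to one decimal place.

34.29 ÷ 1.618⁵ = 34.29 ÷ 11.08901 ≈ 3.092

3.1px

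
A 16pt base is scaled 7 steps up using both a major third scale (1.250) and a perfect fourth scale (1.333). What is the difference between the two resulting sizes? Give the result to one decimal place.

Major third: 16.0 × 1.250⁷ = 76.294pt
Perfect fourth: 16.0 × 1.333⁷ = 119.655pt
Difference: 119.655 − 76.294 = 43.361pt

43.4pt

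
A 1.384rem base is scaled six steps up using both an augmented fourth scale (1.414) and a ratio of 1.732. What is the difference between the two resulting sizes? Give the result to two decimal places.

26.30rem

Augmented fourth: 1.384 × 1.414⁶ = 11.0620rem
At 1.732: 1.384 × 1.732⁶ = 37.3614rem
Difference: 37.3614 − 11.0620 = 26.2994rem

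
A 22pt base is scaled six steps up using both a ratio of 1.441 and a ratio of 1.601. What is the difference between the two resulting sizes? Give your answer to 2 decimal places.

At 1.441: 22.0 × 1.441⁶ = 196.9729pt
At 1.601: 22.0 × 1.601⁶ = 370.4850pt
Difference: 370.4850 − 196.9729 = 173.5121pt

173.51pt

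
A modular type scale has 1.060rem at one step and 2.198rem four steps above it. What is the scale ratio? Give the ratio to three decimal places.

r⁴ = 2.198 / 1.060, so r = (2.198/1.060)^(1/4).
r = 2.0736^(1/4) ≈ 1.2000

1.200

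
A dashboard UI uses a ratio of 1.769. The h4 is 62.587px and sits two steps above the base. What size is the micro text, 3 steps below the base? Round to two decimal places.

3.61px

Moving from step +2 to step -3 is 5 steps down, so divide by r⁵.
62.587 ÷ 1.769⁵ = 62.587 ÷ 17.32364 ≈ 3.613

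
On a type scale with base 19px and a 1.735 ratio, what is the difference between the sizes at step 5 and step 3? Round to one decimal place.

199.5px

Step 3: 19.0 × 1.735³ = 99.232px
Step 5: 19.0 × 1.735⁵ = 298.711px
Difference: 298.711 − 99.232 = 199.479px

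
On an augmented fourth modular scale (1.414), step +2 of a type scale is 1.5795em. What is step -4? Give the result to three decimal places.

Moving from step +2 to step -4 is 6 steps down, so divide by r⁶.
1.5795 ÷ 1.414⁶ = 1.5795 ÷ 7.99275 ≈ 0.198

0.198em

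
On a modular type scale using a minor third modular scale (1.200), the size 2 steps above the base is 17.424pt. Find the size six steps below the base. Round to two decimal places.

Moving from step +2 to step -6 is 8 steps down, so divide by r⁸.
17.424 ÷ 1.200⁸ = 17.424 ÷ 4.29982 ≈ 4.052

4.05pt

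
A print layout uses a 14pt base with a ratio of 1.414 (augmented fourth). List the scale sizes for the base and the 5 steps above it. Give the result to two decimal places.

14.00pt, 19.80pt, 27.99pt, 39.58pt, 55.97pt, 79.14pt

Step 0: 14pt
Step 1: 14.0 × 1.414 = 19.80
Step 2: 14.0 × 1.414² = 27.99
Step 3: 14.0 × 1.414³ = 39.58
Step 4: 14.0 × 1.414⁴ = 55.97
Step 5: 14.0 × 1.414⁵ = 79.14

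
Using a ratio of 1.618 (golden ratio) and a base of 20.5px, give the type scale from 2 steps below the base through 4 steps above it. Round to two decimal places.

7.83px, 12.67px, 20.50px, 33.17px, 53.67px, 86.83px, 140.50px

Step -2: 20.5 ÷ 1.618² = 7.83
Step -1: 20.5 ÷ 1.618 = 12.67
Step 0: 20.5px
Step 1: 20.5 × 1.618 = 33.17
Step 2: 20.5 × 1.618² = 53.67
Step 3: 20.5 × 1.618³ = 86.83
Step 4: 20.5 × 1.618⁴ = 140.50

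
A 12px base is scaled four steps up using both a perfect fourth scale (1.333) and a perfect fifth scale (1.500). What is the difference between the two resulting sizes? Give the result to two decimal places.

22.86px

Perfect fourth: 12.0 × 1.333⁴ = 37.8880px
Perfect fifth: 12.0 × 1.500⁴ = 60.7500px
Difference: 60.7500 − 37.8880 = 22.8620px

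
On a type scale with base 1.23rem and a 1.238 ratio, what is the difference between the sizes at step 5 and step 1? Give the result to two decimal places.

2.05rem

Step 1: 1.23 × 1.238 = 1.5227rem
Step 5: 1.23 × 1.238⁵ = 3.5769rem
Difference: 3.5769 − 1.5227 = 2.0542rem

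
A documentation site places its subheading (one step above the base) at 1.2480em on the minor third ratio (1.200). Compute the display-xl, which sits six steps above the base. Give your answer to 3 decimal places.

3.105em

Moving from step +1 to step +6 is 5 steps up, so multiply by r⁵.
1.2480 × 1.200⁵ = 1.2480 × 2.48832 ≈ 3.105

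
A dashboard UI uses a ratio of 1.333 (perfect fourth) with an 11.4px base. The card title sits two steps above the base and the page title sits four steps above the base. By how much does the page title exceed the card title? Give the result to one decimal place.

Step 2: 11.4 × 1.333² = 20.257px
Step 4: 11.4 × 1.333⁴ = 35.994px
Difference: 35.994 − 20.257 = 15.737px

15.7px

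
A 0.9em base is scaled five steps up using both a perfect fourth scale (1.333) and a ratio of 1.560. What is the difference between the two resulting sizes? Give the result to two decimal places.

Perfect fourth: 0.9 × 1.333⁵ = 3.7879em
At 1.560: 0.9 × 1.560⁵ = 8.3151em
Difference: 8.3151 − 3.7879 = 4.5272em

4.53em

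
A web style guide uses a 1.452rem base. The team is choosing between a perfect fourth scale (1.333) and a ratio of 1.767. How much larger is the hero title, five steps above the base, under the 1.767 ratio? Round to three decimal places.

Perfect fourth: 1.452 × 1.333⁵ = 6.11107rem
At 1.767: 1.452 × 1.767⁵ = 25.01205rem
Difference: 25.01205 − 6.11107 = 18.90098rem

18.901rem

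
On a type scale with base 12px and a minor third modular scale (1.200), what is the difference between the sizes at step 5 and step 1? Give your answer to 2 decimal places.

Step 1: 12.0 × 1.200 = 14.4000px
Step 5: 12.0 × 1.200⁵ = 29.8598px
Difference: 29.8598 − 14.4000 = 15.4598px

15.46px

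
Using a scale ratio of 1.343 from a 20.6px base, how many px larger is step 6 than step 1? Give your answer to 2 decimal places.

Step 1: 20.6 × 1.343 = 27.6658px
Step 6: 20.6 × 1.343⁶ = 120.8713px
Difference: 120.8713 − 27.6658 = 93.2055px

93.21px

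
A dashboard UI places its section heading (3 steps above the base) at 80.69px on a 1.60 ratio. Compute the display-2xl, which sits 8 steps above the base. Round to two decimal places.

846.10px

Moving from step +3 to step +8 is 5 steps up, so multiply by r⁵.
80.69 × 1.60⁵ = 80.69 × 10.48576 ≈ 846.096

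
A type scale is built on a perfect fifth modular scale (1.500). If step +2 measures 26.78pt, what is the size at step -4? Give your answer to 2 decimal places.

2.35pt

Moving from step +2 to step -4 is 6 steps down, so divide by r⁶.
26.78 ÷ 1.500⁶ = 26.78 ÷ 11.39062 ≈ 2.351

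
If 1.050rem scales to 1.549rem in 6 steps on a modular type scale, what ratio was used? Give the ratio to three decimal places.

The ratio satisfies 1.050 × r⁶ = 1.549, so r = (1.549 / 1.050)^(1/6).
r = 1.4752^(1/6) ≈ 1.0669

1.067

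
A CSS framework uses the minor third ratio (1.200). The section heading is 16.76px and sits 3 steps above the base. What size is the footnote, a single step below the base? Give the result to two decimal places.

8.08px

16.76 ÷ 1.200⁴ = 16.76 ÷ 2.07360 ≈ 8.083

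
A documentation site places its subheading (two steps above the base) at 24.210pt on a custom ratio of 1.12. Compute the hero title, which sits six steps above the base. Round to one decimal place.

24.210 × 1.12⁴ = 24.210 × 1.57352 ≈ 38.095

38.1pt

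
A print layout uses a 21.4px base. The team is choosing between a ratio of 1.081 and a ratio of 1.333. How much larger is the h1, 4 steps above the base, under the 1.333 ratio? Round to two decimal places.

38.34px

At 1.081: 21.4 × 1.081⁴ = 29.2224px
At 1.333: 21.4 × 1.333⁴ = 67.5670px
Difference: 67.5670 − 29.2224 = 38.3446px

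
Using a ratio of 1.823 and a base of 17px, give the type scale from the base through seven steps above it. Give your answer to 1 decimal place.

17.0px, 31.0px, 56.5px, 103.0px, 187.8px, 342.3px, 624.0px, 1137.5px

Step 0: 17px
Step 1: 17.0 × 1.823 = 31.0
Step 2: 17.0 × 1.823² = 56.5
Step 3: 17.0 × 1.823³ = 103.0
Step 4: 17.0 × 1.823⁴ = 187.8
Step 5: 17.0 × 1.823⁵ = 342.3
Step 6: 17.0 × 1.823⁶ = 624.0
Step 7: 17.0 × 1.823⁷ = 1137.5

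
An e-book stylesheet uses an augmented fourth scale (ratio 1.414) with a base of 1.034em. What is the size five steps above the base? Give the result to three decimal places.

5.845em

A modular type scale is a geometric sequence: sizeₙ = base × rⁿ.
1.034 × 1.414⁵ = 1.034 × 5.65258 ≈ 5.845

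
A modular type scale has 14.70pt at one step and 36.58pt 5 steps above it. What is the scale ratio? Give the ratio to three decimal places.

1.200

The ratio satisfies 14.70 × r⁵ = 36.58, so r = (36.58 / 14.70)^(1/5).
r = 2.4884^(1/5) ≈ 1.2000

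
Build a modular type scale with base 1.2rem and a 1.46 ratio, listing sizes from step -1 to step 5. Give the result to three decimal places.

Step -1: 1.2 ÷ 1.46 = 0.822
Step 0: 1.2rem
Step 1: 1.2 × 1.46 = 1.752
Step 2: 1.2 × 1.46² = 2.558
Step 3: 1.2 × 1.46³ = 3.735
Step 4: 1.2 × 1.46⁴ = 5.452
Step 5: 1.2 × 1.46⁵ = 7.961

0.822rem, 1.200rem, 1.752rem, 2.558rem, 3.735rem, 5.452rem, 7.961rem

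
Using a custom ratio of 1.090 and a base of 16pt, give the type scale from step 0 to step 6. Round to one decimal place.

Step 0: 16pt
Step 1: 16.0 × 1.090 = 17.4
Step 2: 16.0 × 1.090² = 19.0
Step 3: 16.0 × 1.090³ = 20.7
Step 4: 16.0 × 1.090⁴ = 22.6
Step 5: 16.0 × 1.090⁵ = 24.6
Step 6: 16.0 × 1.090⁶ = 26.8

16.0pt, 17.4pt, 19.0pt, 20.7pt, 22.6pt, 24.6pt, 26.8pt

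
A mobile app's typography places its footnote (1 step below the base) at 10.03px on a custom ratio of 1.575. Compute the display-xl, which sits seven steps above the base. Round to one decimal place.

379.8px

Moving from step -1 to step +7 is 8 steps up, so multiply by r⁸.
10.03 × 1.575⁸ = 10.03 × 37.86557 ≈ 379.792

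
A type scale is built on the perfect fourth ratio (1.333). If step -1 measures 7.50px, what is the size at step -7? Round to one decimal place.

7.50 ÷ 1.333⁶ = 7.50 ÷ 5.61023 ≈ 1.337

1.3px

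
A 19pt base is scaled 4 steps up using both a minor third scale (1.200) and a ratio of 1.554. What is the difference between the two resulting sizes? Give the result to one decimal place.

71.4pt

Minor third: 19.0 × 1.200⁴ = 39.398pt
At 1.554: 19.0 × 1.554⁴ = 110.805pt
Difference: 110.805 − 39.398 = 71.407pt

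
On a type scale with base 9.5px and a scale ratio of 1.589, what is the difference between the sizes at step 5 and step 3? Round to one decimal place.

58.1px

Step 3: 9.5 × 1.589³ = 38.115px
Step 5: 9.5 × 1.589⁵ = 96.237px
Difference: 96.237 − 38.115 = 58.122px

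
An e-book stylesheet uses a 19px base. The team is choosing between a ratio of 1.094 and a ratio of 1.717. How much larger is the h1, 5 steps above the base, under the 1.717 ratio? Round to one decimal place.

At 1.094: 19.0 × 1.094⁵ = 29.774px
At 1.717: 19.0 × 1.717⁵ = 283.534px
Difference: 283.534 − 29.774 = 253.760px

253.8px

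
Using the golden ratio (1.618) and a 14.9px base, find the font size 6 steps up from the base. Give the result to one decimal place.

267.3px

Every step multiplies by the scale ratio.
14.9 × 1.618⁶ = 14.9 × 17.94201 ≈ 267.34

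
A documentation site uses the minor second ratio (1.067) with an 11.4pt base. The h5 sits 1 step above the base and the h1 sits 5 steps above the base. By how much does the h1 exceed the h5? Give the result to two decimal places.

Step 1: 11.4 × 1.067 = 12.1638pt
Step 5: 11.4 × 1.067⁵ = 15.7662pt
Difference: 15.7662 − 12.1638 = 3.6024pt

3.60pt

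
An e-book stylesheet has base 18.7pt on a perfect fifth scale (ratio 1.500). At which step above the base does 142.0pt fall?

1.500ⁿ = 142.0 / 18.7 = 7.5936
n = ln(7.5936) / ln(1.500) = 2.0273 / 0.4055 ≈ 5.00

5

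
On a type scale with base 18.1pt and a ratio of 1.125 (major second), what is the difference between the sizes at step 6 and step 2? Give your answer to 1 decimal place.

13.8pt

Step 2: 18.1 × 1.125² = 22.908pt
Step 6: 18.1 × 1.125⁶ = 36.694pt
Difference: 36.694 − 22.908 = 13.786pt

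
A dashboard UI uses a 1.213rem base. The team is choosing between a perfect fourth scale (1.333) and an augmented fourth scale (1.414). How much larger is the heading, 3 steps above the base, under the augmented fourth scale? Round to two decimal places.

0.56rem

Perfect fourth: 1.213 × 1.333³ = 2.8731rem
Augmented fourth: 1.213 × 1.414³ = 3.4293rem
Difference: 3.4293 − 2.8731 = 0.5562rem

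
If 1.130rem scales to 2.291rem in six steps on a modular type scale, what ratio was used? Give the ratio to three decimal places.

1.125

r⁶ = 2.291 / 1.130, so r = (2.291/1.130)^(1/6).
r = 2.0274^(1/6) ≈ 1.1250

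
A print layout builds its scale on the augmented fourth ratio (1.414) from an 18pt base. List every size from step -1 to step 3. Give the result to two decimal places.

12.73pt, 18.00pt, 25.45pt, 35.99pt, 50.89pt

Step -1: 18.0 ÷ 1.414 = 12.73
Step 0: 18pt
Step 1: 18.0 × 1.414 = 25.45
Step 2: 18.0 × 1.414² = 35.99
Step 3: 18.0 × 1.414³ = 50.89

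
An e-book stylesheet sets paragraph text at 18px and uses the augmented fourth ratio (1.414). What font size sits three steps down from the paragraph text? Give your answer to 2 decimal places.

18.0 ÷ 1.414³ = 18.0 ÷ 2.82715 ≈ 6.37

6.37px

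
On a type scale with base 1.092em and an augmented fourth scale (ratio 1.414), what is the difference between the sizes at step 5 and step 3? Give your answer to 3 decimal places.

Step 3: 1.092 × 1.414³ = 3.08724em
Step 5: 1.092 × 1.414⁵ = 6.17262em
Difference: 6.17262 − 3.08724 = 3.08538em

3.085em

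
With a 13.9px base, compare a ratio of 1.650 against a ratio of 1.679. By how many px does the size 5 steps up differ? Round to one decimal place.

At 1.650: 13.9 × 1.650⁵ = 169.994px
At 1.679: 13.9 × 1.679⁵ = 185.468px
Difference: 185.468 − 169.994 = 15.474px

15.5px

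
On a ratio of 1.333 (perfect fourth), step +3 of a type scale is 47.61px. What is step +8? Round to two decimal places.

The gap is 8 − (3) = 5 steps, so the factor is 1.333^5.
47.61 × 1.333⁵ = 47.61 × 4.20873 ≈ 200.377

200.38px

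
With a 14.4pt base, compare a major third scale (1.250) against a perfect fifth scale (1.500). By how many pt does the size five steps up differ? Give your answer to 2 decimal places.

65.40pt

Major third: 14.4 × 1.250⁵ = 43.9453pt
Perfect fifth: 14.4 × 1.500⁵ = 109.3500pt
Difference: 109.3500 − 43.9453 = 65.4047pt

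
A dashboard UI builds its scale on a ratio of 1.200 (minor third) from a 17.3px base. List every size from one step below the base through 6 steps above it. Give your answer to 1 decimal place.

Step -1: 17.3 ÷ 1.200 = 14.4
Step 0: 17.3px
Step 1: 17.3 × 1.200 = 20.8
Step 2: 17.3 × 1.200² = 24.9
Step 3: 17.3 × 1.200³ = 29.9
Step 4: 17.3 × 1.200⁴ = 35.9
Step 5: 17.3 × 1.200⁵ = 43.0
Step 6: 17.3 × 1.200⁶ = 51.7

14.4px, 17.3px, 20.8px, 24.9px, 29.9px, 35.9px, 43.0px, 51.7px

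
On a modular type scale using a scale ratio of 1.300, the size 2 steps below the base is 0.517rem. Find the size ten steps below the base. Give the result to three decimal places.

0.063rem

0.517 ÷ 1.300⁸ = 0.517 ÷ 8.15731 ≈ 0.063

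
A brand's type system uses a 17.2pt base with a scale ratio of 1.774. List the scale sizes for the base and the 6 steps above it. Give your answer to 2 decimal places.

17.20pt, 30.51pt, 54.13pt, 96.03pt, 170.35pt, 302.20pt, 536.11pt

Step 0: 17.2pt
Step 1: 17.2 × 1.774 = 30.51
Step 2: 17.2 × 1.774² = 54.13
Step 3: 17.2 × 1.774³ = 96.03
Step 4: 17.2 × 1.774⁴ = 170.35
Step 5: 17.2 × 1.774⁵ = 302.20
Step 6: 17.2 × 1.774⁶ = 536.11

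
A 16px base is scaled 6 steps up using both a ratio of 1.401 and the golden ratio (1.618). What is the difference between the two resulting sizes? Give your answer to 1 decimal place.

At 1.401: 16.0 × 1.401⁶ = 120.990px
Golden ratio: 16.0 × 1.618⁶ = 287.072px
Difference: 287.072 − 120.990 = 166.082px

166.1px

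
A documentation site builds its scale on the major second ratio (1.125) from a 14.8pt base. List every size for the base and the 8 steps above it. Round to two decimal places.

14.80pt, 16.65pt, 18.73pt, 21.07pt, 23.71pt, 26.67pt, 30.00pt, 33.75pt, 37.97pt

Step 0: 14.8pt
Step 1: 14.8 × 1.125 = 16.65
Step 2: 14.8 × 1.125² = 18.73
Step 3: 14.8 × 1.125³ = 21.07
Step 4: 14.8 × 1.125⁴ = 23.71
Step 5: 14.8 × 1.125⁵ = 26.67
Step 6: 14.8 × 1.125⁶ = 30.00
Step 7: 14.8 × 1.125⁷ = 33.75
Step 8: 14.8 × 1.125⁸ = 37.97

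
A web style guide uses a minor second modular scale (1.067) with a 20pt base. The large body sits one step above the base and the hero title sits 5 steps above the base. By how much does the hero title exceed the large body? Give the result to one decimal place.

6.3pt

Step 1: 20.0 × 1.067 = 21.340pt
Step 5: 20.0 × 1.067⁵ = 27.660pt
Difference: 27.660 − 21.340 = 6.320pt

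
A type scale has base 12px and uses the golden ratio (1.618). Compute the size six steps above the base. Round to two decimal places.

A modular type scale is a geometric sequence: sizeₙ = base × rⁿ.
12.0 × 1.618⁶ = 12.0 × 17.94201 ≈ 215.30

215.30px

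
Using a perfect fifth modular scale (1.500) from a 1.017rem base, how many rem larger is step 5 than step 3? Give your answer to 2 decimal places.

4.29rem

Step 3: 1.017 × 1.500³ = 3.4324rem
Step 5: 1.017 × 1.500⁵ = 7.7228rem
Difference: 7.7228 − 3.4324 = 4.2904rem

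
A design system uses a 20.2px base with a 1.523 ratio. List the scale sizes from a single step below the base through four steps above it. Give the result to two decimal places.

Step -1: 20.2 ÷ 1.523 = 13.26
Step 0: 20.2px
Step 1: 20.2 × 1.523 = 30.76
Step 2: 20.2 × 1.523² = 46.85
Step 3: 20.2 × 1.523³ = 71.36
Step 4: 20.2 × 1.523⁴ = 108.68

13.26px, 20.20px, 30.76px, 46.85px, 71.36px, 108.68px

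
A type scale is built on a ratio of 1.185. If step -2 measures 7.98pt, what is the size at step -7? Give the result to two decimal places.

Moving from step -2 to step -7 is 5 steps down, so divide by r⁵.
7.98 ÷ 1.185⁵ = 7.98 ÷ 2.33664 ≈ 3.415

3.42pt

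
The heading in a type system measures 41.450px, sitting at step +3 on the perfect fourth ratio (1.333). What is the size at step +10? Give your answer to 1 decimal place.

310.0px

41.450 × 1.333⁷ = 41.450 × 7.47844 ≈ 309.981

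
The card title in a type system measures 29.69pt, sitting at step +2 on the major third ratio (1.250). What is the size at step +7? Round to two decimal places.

The gap is 7 − (2) = 5 steps, so the factor is 1.250^5.
29.69 × 1.250⁵ = 29.69 × 3.05176 ≈ 90.607

90.61pt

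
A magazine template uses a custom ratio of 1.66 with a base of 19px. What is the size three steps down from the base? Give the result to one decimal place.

4.2px

Every step multiplies by the scale ratio.
19.0 ÷ 1.66³ = 19.0 ÷ 4.57430 ≈ 4.15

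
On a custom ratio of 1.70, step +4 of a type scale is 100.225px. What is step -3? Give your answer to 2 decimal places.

2.44px

100.225 ÷ 1.70⁷ = 100.225 ÷ 41.03387 ≈ 2.442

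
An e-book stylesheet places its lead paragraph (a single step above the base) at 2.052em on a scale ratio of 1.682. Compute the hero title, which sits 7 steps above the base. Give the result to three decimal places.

Moving from step +1 to step +7 is 6 steps up, so multiply by r⁶.
2.052 × 1.682⁶ = 2.052 × 22.64415 ≈ 46.466

46.466em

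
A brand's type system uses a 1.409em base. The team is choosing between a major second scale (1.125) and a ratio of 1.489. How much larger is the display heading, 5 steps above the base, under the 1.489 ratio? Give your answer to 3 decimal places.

Major second: 1.409 × 1.125⁵ = 2.53906em
At 1.489: 1.409 × 1.489⁵ = 10.31299em
Difference: 10.31299 − 2.53906 = 7.77393em

7.774em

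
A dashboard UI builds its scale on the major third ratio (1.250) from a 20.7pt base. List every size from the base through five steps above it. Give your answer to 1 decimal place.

20.7pt, 25.9pt, 32.3pt, 40.4pt, 50.5pt, 63.2pt

Step 0: 20.7pt
Step 1: 20.7 × 1.250 = 25.9
Step 2: 20.7 × 1.250² = 32.3
Step 3: 20.7 × 1.250³ = 40.4
Step 4: 20.7 × 1.250⁴ = 50.5
Step 5: 20.7 × 1.250⁵ = 63.2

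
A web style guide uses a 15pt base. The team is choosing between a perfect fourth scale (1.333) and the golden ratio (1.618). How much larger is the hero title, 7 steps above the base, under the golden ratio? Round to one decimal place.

323.3pt

Perfect fourth: 15.0 × 1.333⁷ = 112.177pt
Golden ratio: 15.0 × 1.618⁷ = 435.453pt
Difference: 435.453 − 112.177 = 323.276pt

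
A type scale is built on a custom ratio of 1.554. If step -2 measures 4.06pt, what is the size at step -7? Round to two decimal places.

0.45pt

4.06 ÷ 1.554⁵ = 4.06 ÷ 9.06265 ≈ 0.448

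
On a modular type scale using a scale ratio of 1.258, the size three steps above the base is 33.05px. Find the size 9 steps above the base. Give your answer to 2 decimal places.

131.00px

33.05 × 1.258⁶ = 33.05 × 3.96355 ≈ 130.995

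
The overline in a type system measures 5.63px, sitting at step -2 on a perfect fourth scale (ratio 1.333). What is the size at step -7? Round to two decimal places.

1.34px

5.63 ÷ 1.333⁵ = 5.63 ÷ 4.20873 ≈ 1.338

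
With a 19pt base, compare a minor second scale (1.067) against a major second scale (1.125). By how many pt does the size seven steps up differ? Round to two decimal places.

Minor second: 19.0 × 1.067⁷ = 29.9161pt
Major second: 19.0 × 1.125⁷ = 43.3332pt
Difference: 43.3332 − 29.9161 = 13.4171pt

13.42pt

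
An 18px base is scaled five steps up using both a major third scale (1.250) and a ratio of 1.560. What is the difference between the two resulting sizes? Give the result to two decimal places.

111.37px

Major third: 18.0 × 1.250⁵ = 54.9316px
At 1.560: 18.0 × 1.560⁵ = 166.3012px
Difference: 166.3012 − 54.9316 = 111.3696px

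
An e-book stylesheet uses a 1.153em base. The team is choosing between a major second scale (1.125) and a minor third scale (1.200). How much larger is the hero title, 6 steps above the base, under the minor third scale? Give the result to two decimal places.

Major second: 1.153 × 1.125⁶ = 2.3375em
Minor third: 1.153 × 1.200⁶ = 3.4428em
Difference: 3.4428 − 2.3375 = 1.1053em

1.11em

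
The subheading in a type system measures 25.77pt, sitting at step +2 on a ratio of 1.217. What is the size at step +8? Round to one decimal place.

83.7pt

Moving from step +2 to step +8 is 6 steps up, so multiply by r⁶.
25.77 × 1.217⁶ = 25.77 × 3.24895 ≈ 83.726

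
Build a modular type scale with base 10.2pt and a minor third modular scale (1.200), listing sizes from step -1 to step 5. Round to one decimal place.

8.5pt, 10.2pt, 12.2pt, 14.7pt, 17.6pt, 21.2pt, 25.4pt

Step -1: 10.2 ÷ 1.200 = 8.5
Step 0: 10.2pt
Step 1: 10.2 × 1.200 = 12.2
Step 2: 10.2 × 1.200² = 14.7
Step 3: 10.2 × 1.200³ = 17.6
Step 4: 10.2 × 1.200⁴ = 21.2
Step 5: 10.2 × 1.200⁵ = 25.4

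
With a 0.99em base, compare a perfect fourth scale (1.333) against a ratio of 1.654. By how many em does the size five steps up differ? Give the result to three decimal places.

Perfect fourth: 0.99 × 1.333⁵ = 4.16664em
At 1.654: 0.99 × 1.654⁵ = 12.25498em
Difference: 12.25498 − 4.16664 = 8.08834em

8.088em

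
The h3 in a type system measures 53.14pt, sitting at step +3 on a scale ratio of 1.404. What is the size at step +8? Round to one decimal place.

The gap is 8 − (3) = 5 steps, so the factor is 1.404^5.
53.14 × 1.404⁵ = 53.14 × 5.45551 ≈ 289.906

289.9pt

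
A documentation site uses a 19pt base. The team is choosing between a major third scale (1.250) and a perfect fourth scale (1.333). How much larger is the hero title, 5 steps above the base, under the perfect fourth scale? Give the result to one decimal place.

Major third: 19.0 × 1.250⁵ = 57.983pt
Perfect fourth: 19.0 × 1.333⁵ = 79.966pt
Difference: 79.966 − 57.983 = 21.983pt

22.0pt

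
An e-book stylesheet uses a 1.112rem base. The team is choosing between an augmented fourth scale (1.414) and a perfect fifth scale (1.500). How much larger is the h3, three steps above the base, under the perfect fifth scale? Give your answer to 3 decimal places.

Augmented fourth: 1.112 × 1.414³ = 3.14379rem
Perfect fifth: 1.112 × 1.500³ = 3.75300rem
Difference: 3.75300 − 3.14379 = 0.60921rem

0.609rem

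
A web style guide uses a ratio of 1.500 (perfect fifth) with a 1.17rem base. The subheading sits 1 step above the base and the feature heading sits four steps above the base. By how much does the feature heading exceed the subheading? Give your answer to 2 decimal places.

Step 1: 1.17 × 1.500 = 1.7550rem
Step 4: 1.17 × 1.500⁴ = 5.9231rem
Difference: 5.9231 − 1.7550 = 4.1681rem

4.17rem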